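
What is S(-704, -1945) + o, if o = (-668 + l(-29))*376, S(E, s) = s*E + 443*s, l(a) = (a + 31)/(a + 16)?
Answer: 3333449/13 ≈ 2.5642e+5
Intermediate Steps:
l(a) = (31 + a)/(16 + a)
S(E, s) = 443*s + E*s (S(E, s) = E*s + 443*s = 443*s + E*s)
o = -3265936/13 (o = (-668 + (31 - 29)/(16 - 29))*376 = (-668 + 2/(-13))*376 = (-668 - 1/13*2)*376 = (-668 - 2/13)*376 = -8686/13*376 = -3265936/13 ≈ -2.5123e+5)
S(-704, -1945) + o = -1945*(443 - 704) - 3265936/13 = -1945*(-261) - 3265936/13 = 507645 - 3265936/13 = 3333449/13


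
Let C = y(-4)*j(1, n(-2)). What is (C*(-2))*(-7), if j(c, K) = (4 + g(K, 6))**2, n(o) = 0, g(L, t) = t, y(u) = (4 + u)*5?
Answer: 0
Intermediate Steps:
y(u) = 20 + 5*u
j(c, K) = 100 (j(c, K) = (4 + 6)**2 = 10**2 = 100)
C = 0 (C = (20 + 5*(-4))*100 = (20 - 20)*100 = 0*100 = 0)
(C*(-2))*(-7) = (0*(-2))*(-7) = 0*(-7) = 0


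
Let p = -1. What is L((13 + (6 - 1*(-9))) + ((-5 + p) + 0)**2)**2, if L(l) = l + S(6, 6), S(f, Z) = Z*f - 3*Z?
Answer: 6724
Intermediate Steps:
S(f, Z) = -3*Z + Z*f
L(l) = 18 + l (L(l) = l + 6*(-3 + 6) = l + 6*3 = l + 18 = 18 + l)
L((13 + (6 - 1*(-9))) + ((-5 + p) + 0)**2)**2 = (18 + ((13 + (6 - 1*(-9))) + ((-5 - 1) + 0)**2))**2 = (18 + ((13 + (6 + 9)) + (-6 + 0)**2))**2 = (18 + ((13 + 15) + (-6)**2))**2 = (18 + (28 + 36))**2 = (18 + 64)**2 = 82**2 = 6724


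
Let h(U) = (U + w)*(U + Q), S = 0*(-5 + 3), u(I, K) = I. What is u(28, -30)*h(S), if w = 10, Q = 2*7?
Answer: 3920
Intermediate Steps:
S = 0 (S = 0*(-2) = 0)
Q = 14
h(U) = (10 + U)*(14 + U) (h(U) = (U + 10)*(U + 14) = (10 + U)*(14 + U))
u(28, -30)*h(S) = 28*(140 + 0² + 24*0) = 28*(140 + 0 + 0) = 28*140 = 3920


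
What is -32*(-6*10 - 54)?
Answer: 3648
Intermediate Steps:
-32*(-6*10 - 54) = -32*(-60 - 54) = -32*(-114) = 3648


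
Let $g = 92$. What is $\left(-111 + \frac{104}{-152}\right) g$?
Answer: $- \frac{195224}{19} \approx -10275.0$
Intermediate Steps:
$\left(-111 + \frac{104}{-152}\right) g = \left(-111 + \frac{104}{-152}\right) 92 = \left(-111 + 104 \left(- \frac{1}{152}\right)\right) 92 = \left(-111 - \frac{13}{19}\right) 92 = \left(- \frac{2122}{19}\right) 92 = - \frac{195224}{19}$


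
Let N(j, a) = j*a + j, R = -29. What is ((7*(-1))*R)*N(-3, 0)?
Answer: -609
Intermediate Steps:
N(j, a) = j + a*j (N(j, a) = a*j + j = j + a*j)
((7*(-1))*R)*N(-3, 0) = ((7*(-1))*(-29))*(-3*(1 + 0)) = (-7*(-29))*(-3*1) = 203*(-3) = -609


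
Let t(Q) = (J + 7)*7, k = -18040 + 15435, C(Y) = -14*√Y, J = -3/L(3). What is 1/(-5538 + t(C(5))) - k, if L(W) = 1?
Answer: 14353549/5510 ≈ 2605.0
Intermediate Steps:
J = -3 (J = -3/1 = -3*1 = -3)
k = -2605
t(Q) = 28 (t(Q) = (-3 + 7)*7 = 4*7 = 28)
1/(-5538 + t(C(5))) - k = 1/(-5538 + 28) - 1*(-2605) = 1/(-5510) + 2605 = -1/5510 + 2605 = 14353549/5510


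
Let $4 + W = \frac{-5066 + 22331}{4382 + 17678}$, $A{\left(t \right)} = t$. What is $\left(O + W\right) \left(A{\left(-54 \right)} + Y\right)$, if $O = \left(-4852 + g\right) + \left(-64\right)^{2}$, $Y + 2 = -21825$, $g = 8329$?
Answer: $- \frac{730779034161}{4412} \approx -1.6563 \cdot 10^{8}$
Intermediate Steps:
$Y = -21827$ ($Y = -2 - 21825 = -21827$)
$W = - \frac{14195}{4412}$ ($W = -4 + \frac{-5066 + 22331}{4382 + 17678} = -4 + \frac{17265}{22060} = -4 + 17265 \cdot \frac{1}{22060} = -4 + \frac{3453}{4412} = - \frac{14195}{4412} \approx -3.2174$)
$O = 7573$ ($O = \left(-4852 + 8329\right) + \left(-64\right)^{2} = 3477 + 4096 = 7573$)
$\left(O + W\right) \left(A{\left(-54 \right)} + Y\right) = \left(7573 - \frac{14195}{4412}\right) \left(-54 - 21827\right) = \frac{33397881}{4412} \left(-21881\right) = - \frac{730779034161}{4412}$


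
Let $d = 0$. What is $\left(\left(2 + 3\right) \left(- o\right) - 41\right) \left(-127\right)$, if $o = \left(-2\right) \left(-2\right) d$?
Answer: $5207$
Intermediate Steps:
$o = 0$ ($o = \left(-2\right) \left(-2\right) 0 = 4 \cdot 0 = 0$)
$\left(\left(2 + 3\right) \left(- o\right) - 41\right) \left(-127\right) = \left(\left(2 + 3\right) \left(\left(-1\right) 0\right) - 41\right) \left(-127\right) = \left(5 \cdot 0 - 41\right) \left(-127\right) = \left(0 - 41\right) \left(-127\right) = \left(-41\right) \left(-127\right) = 5207$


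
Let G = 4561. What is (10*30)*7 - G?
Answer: -2461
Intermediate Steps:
(10*30)*7 - G = (10*30)*7 - 1*4561 = 300*7 - 4561 = 2100 - 4561 = -2461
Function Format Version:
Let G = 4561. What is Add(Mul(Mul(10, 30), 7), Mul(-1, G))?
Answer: -2461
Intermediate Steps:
Add(Mul(Mul(10, 30), 7), Mul(-1, G)) = Add(Mul(Mul(10, 30), 7), Mul(-1, 4561)) = Add(Mul(300, 7), -4561) = Add(2100, -4561) = -2461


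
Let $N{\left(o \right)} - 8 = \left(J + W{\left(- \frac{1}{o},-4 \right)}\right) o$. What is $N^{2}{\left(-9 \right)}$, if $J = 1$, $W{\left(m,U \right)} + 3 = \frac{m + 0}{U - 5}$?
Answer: $\frac{55225}{81} \approx 681.79$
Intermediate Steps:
$W{\left(m,U \right)} = -3 + \frac{m}{-5 + U}$ ($W{\left(m,U \right)} = -3 + \frac{m + 0}{U - 5} = -3 + \frac{m}{-5 + U}$)
$N{\left(o \right)} = 8 + o \left(-2 + \frac{1}{9 o}\right)$ ($N{\left(o \right)} = 8 + \left(1 + \frac{15 - \frac{1}{o} - -12}{-5 - 4}\right) o = 8 + \left(1 + \frac{15 - \frac{1}{o} + 12}{-9}\right) o = 8 + \left(1 - \frac{27 - \frac{1}{o}}{9}\right) o = 8 + \left(1 - \left(3 - \frac{1}{9 o}\right)\right) o = 8 + \left(-2 + \frac{1}{9 o}\right) o = 8 + o \left(-2 + \frac{1}{9 o}\right)$)
$N^{2}{\left(-9 \right)} = \left(\frac{73}{9} - -18\right)^{2} = \left(\frac{73}{9} + 18\right)^{2} = \left(\frac{235}{9}\right)^{2} = \frac{55225}{81}$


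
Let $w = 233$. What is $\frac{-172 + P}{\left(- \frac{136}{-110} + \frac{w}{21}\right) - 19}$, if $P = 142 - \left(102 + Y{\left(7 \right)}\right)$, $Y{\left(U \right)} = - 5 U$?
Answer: $\frac{112035}{7702} \approx 14.546$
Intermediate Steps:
$P = 75$ ($P = 142 - \left(102 - 35\right) = 142 - 67 = 75$)
$\frac{-172 + P}{\left(- \frac{136}{-110} + \frac{w}{21}\right) - 19} = \frac{-172 + 75}{\left(- \frac{136}{-110} + \frac{233}{21}\right) - 19} = - \frac{97}{\left(\left(-136\right) \left(- \frac{1}{110}\right) + 233 \cdot \frac{1}{21}\right) - 19} = - \frac{97}{\left(\frac{68}{55} + \frac{233}{21}\right) - 19} = - \frac{97}{\frac{14243}{1155} - 19} = - \frac{97}{- \frac{7702}{1155}} = \left(-97\right) \left(- \frac{1155}{7702}\right) = \frac{112035}{7702}$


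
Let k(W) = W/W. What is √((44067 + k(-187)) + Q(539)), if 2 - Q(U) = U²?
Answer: I*√246451 ≈ 496.44*I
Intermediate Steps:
k(W) = 1
Q(U) = 2 - U²
√((44067 + k(-187)) + Q(539)) = √((44067 + 1) + (2 - 1*539²)) = √(44068 + (2 - 1*290521)) = √(44068 + (2 - 290521)) = √(44068 - 290519) = √(-246451) = I*√246451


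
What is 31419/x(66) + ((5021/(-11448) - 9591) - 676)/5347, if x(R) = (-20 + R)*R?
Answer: 130531478761/15486751368 ≈ 8.4286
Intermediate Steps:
x(R) = R*(-20 + R)
31419/x(66) + ((5021/(-11448) - 9591) - 676)/5347 = 31419/((66*(-20 + 66))) + ((5021/(-11448) - 9591) - 676)/5347 = 31419/((66*46)) + ((5021*(-1/11448) - 9591) - 676)*(1/5347) = 31419/3036 + ((-5021/11448 - 9591) - 676)*(1/5347) = 31419*(1/3036) + (-109802789/11448 - 676)*(1/5347) = 10473/1012 - 117541637/11448*1/5347 = 10473/1012 - 117541637/61212456 = 130531478761/15486751368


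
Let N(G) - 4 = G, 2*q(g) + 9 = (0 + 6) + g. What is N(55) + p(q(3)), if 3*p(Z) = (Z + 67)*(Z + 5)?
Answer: 512/3 ≈ 170.67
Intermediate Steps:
q(g) = -3/2 + g/2 (q(g) = -9/2 + ((0 + 6) + g)/2 = -9/2 + (6 + g)/2 = -9/2 + (3 + g/2) = -3/2 + g/2)
N(G) = 4 + G
p(Z) = (5 + Z)*(67 + Z)/3 (p(Z) = ((Z + 67)*(Z + 5))/3 = ((67 + Z)*(5 + Z))/3 = ((5 + Z)*(67 + Z))/3 = (5 + Z)*(67 + Z)/3)
N(55) + p(q(3)) = (4 + 55) + (335/3 + 24*(-3/2 + (½)*3) + (-3/2 + (½)*3)²/3) = 59 + (335/3 + 24*(-3/2 + 3/2) + (-3/2 + 3/2)²/3) = 59 + (335/3 + 24*0 + (⅓)*0²) = 59 + (335/3 + 0 + (⅓)*0) = 59 + (335/3 + 0 + 0) = 59 + 335/3 = 512/3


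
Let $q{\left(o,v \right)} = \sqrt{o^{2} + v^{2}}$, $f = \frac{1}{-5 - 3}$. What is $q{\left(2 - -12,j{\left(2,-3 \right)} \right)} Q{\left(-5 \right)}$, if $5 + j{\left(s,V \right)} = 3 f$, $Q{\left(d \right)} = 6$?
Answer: $\frac{3 \sqrt{14393}}{4} \approx 89.978$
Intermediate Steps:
$f = - \frac{1}{8}$ ($f = \frac{1}{-8} = - \frac{1}{8} \approx -0.125$)
$j{\left(s,V \right)} = - \frac{43}{8}$ ($j{\left(s,V \right)} = -5 + 3 \left(- \frac{1}{8}\right) = -5 - \frac{3}{8} = - \frac{43}{8}$)
$q{\left(2 - -12,j{\left(2,-3 \right)} \right)} Q{\left(-5 \right)} = \sqrt{\left(2 - -12\right)^{2} + \left(- \frac{43}{8}\right)^{2}} \cdot 6 = \sqrt{\left(2 + 12\right)^{2} + \frac{1849}{64}} \cdot 6 = \sqrt{14^{2} + \frac{1849}{64}} \cdot 6 = \sqrt{196 + \frac{1849}{64}} \cdot 6 = \sqrt{\frac{14393}{64}} \cdot 6 = \frac{\sqrt{14393}}{8} \cdot 6 = \frac{3 \sqrt{14393}}{4}$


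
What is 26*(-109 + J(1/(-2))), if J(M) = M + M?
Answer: -2860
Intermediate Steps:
J(M) = 2*M
26*(-109 + J(1/(-2))) = 26*(-109 + 2/(-2)) = 26*(-109 + 2*(-½)) = 26*(-109 - 1) = 26*(-110) = -2860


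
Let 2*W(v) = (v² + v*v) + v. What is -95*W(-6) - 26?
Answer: -3161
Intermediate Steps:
W(v) = v² + v/2 (W(v) = ((v² + v*v) + v)/2 = ((v² + v²) + v)/2 = (2*v² + v)/2 = (v + 2*v²)/2 = v² + v/2)
-95*W(-6) - 26 = -(-570)*(½ - 6) - 26 = -(-570)*(-11)/2 - 26 = -95*33 - 26 = -3135 - 26 = -3161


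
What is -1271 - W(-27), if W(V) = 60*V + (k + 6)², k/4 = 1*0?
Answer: 313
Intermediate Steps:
k = 0 (k = 4*(1*0) = 4*0 = 0)
W(V) = 36 + 60*V (W(V) = 60*V + (0 + 6)² = 60*V + 6² = 60*V + 36 = 36 + 60*V)
-1271 - W(-27) = -1271 - (36 + 60*(-27)) = -1271 - (36 - 1620) = -1271 - 1*(-1584) = -1271 + 1584 = 313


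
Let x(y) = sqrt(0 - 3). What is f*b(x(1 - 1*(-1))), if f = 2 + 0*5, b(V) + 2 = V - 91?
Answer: -186 + 2*I*sqrt(3) ≈ -186.0 + 3.4641*I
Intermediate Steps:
x(y) = I*sqrt(3) (x(y) = sqrt(-3) = I*sqrt(3))
b(V) = -93 + V (b(V) = -2 + (V - 91) = -2 + (-91 + V) = -93 + V)
f = 2 (f = 2 + 0 = 2)
f*b(x(1 - 1*(-1))) = 2*(-93 + I*sqrt(3)) = -186 + 2*I*sqrt(3)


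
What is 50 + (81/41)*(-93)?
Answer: -5483/41 ≈ -133.73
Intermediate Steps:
50 + (81/41)*(-93) = 50 - 7533/41 = -5483/41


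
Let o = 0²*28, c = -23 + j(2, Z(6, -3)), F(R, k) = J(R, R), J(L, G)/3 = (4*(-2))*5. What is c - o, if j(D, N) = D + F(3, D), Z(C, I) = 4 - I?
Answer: -141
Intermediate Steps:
J(L, G) = -120 (J(L, G) = 3*((4*(-2))*5) = 3*(-8*5) = 3*(-40) = -120)
F(R, k) = -120
j(D, N) = -120 + D (j(D, N) = D - 120 = -120 + D)
c = -141 (c = -23 + (-120 + 2) = -23 - 118 = -141)
o = 0 (o = 0*28 = 0)
c - o = -141 - 1*0 = -141 + 0 = -141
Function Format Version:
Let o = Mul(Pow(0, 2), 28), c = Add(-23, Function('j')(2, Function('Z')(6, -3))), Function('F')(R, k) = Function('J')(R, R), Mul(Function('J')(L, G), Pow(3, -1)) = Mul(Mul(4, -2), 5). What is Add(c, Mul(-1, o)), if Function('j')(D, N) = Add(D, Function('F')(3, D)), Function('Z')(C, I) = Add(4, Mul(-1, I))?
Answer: -141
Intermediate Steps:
Function('J')(L, G) = -120 (Function('J')(L, G) = Mul(3, Mul(Mul(4, -2), 5)) = Mul(3, Mul(-8, 5)) = Mul(3, -40) = -120)
Function('F')(R, k) = -120
Function('j')(D, N) = Add(-120, D) (Function('j')(D, N) = Add(D, -120) = Add(-120, D))
c = -141 (c = Add(-23, Add(-120, 2)) = Add(-23, -118) = -141)
o = 0 (o = Mul(0, 28) = 0)
Add(c, Mul(-1, o)) = Add(-141, Mul(-1, 0)) = Add(-141, 0) = -141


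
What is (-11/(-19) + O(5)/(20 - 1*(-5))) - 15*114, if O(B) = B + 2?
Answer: -811842/475 ≈ -1709.1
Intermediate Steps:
O(B) = 2 + B
(-11/(-19) + O(5)/(20 - 1*(-5))) - 15*114 = (-11/(-19) + (2 + 5)/(20 - 1*(-5))) - 15*114 = (-11*(-1/19) + 7/(20 + 5)) - 1710 = (11/19 + 7/25) - 1710 = 408/475 - 1710 = -811842/475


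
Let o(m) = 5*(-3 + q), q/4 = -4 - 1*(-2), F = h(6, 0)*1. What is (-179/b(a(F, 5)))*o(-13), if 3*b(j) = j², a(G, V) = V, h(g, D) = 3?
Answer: 5907/5 ≈ 1181.4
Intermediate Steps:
F = 3 (F = 3*1 = 3)
q = -8 (q = 4*(-4 - 1*(-2)) = 4*(-4 + 2) = 4*(-2) = -8)
o(m) = -55 (o(m) = 5*(-3 - 8) = 5*(-11) = -55)
b(j) = j²/3
(-179/b(a(F, 5)))*o(-13) = -179/((⅓)*5²)*(-55) = -179/((⅓)*25)*(-55) = -179/25/3*(-55) = -179*3/25*(-55) = -537/25*(-55) = 5907/5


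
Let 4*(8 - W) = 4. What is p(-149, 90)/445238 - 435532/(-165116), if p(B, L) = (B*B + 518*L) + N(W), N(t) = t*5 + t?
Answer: 51321444931/18378979402 ≈ 2.7924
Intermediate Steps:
W = 7 (W = 8 - 1/4*4 = 8 - 1 = 7)
N(t) = 6*t (N(t) = 5*t + t = 6*t)
p(B, L) = 42 + B**2 + 518*L (p(B, L) = (B*B + 518*L) + 6*7 = (B**2 + 518*L) + 42 = 42 + B**2 + 518*L)
p(-149, 90)/445238 - 435532/(-165116) = (42 + (-149)**2 + 518*90)/445238 - 435532/(-165116) = (42 + 22201 + 46620)*(1/445238) - 435532*(-1/165116) = 68863*(1/445238) + 108883/41279 = 68863/445238 + 108883/41279 = 51321444931/18378979402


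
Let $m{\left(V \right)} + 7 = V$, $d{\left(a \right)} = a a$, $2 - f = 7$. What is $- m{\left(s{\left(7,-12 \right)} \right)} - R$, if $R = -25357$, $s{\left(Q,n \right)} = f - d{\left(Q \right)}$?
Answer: $25418$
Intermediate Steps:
$f = -5$ ($f = 2 - 7 = -5$)
$d{\left(a \right)} = a^{2}$
$s{\left(Q,n \right)} = -5 - Q^{2}$
$m{\left(V \right)} = -7 + V$
$- m{\left(s{\left(7,-12 \right)} \right)} - R = - (-7 - 54) - -25357 = - (-7 - 54) + 25357 = \left(-1\right) \left(-61\right) + 25357 = 61 + 25357 = 25418$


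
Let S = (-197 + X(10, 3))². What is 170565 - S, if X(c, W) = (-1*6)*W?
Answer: 124340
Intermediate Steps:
X(c, W) = -6*W
S = 46225 (S = (-197 - 6*3)² = (-197 - 18)² = (-215)² = 46225)
170565 - S = 170565 - 1*46225 = 170565 - 46225 = 124340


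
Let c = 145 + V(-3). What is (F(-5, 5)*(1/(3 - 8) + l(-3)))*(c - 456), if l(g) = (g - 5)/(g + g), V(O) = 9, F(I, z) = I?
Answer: 5134/3 ≈ 1711.3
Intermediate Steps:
l(g) = (-5 + g)/(2*g) (l(g) = (-5 + g)/((2*g)) = (-5 + g)*(1/(2*g)) = (-5 + g)/(2*g))
c = 154 (c = 145 + 9 = 154)
(F(-5, 5)*(1/(3 - 8) + l(-3)))*(c - 456) = (-5*(1/(3 - 8) + (1/2)*(-5 - 3)/(-3)))*(154 - 456) = -5*(1/(-5) + (1/2)*(-1/3)*(-8))*(-302) = -5*(-1/5 + 4/3)*(-302) = -5*17/15*(-302) = -17/3*(-302) = 5134/3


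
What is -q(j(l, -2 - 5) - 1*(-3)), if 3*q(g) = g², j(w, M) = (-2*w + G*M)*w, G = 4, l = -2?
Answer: -867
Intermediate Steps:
j(w, M) = w*(-2*w + 4*M) (j(w, M) = (-2*w + 4*M)*w = w*(-2*w + 4*M))
q(g) = g²/3
-q(j(l, -2 - 5) - 1*(-3)) = -(2*(-2)*(-1*(-2) + 2*(-2 - 5)) - 1*(-3))²/3 = -(2*(-2)*(2 + 2*(-7)) + 3)²/3 = -(2*(-2)*(2 - 14) + 3)²/3 = -(2*(-2)*(-12) + 3)²/3 = -(48 + 3)²/3 = -51²/3 = -2601/3 = -1*867 = -867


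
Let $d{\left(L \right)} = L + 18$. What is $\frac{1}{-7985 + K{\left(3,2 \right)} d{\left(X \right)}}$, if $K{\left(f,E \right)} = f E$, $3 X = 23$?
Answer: $- \frac{1}{7831} \approx -0.0001277$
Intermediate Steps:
$X = \frac{23}{3}$ ($X = \frac{1}{3} \cdot 23 = \frac{23}{3} \approx 7.6667$)
$d{\left(L \right)} = 18 + L$
$K{\left(f,E \right)} = E f$
$\frac{1}{-7985 + K{\left(3,2 \right)} d{\left(X \right)}} = \frac{1}{-7985 + 2 \cdot 3 \left(18 + \frac{23}{3}\right)} = \frac{1}{-7985 + 6 \cdot \frac{77}{3}} = \frac{1}{-7985 + 154} = \frac{1}{-7831} = - \frac{1}{7831}$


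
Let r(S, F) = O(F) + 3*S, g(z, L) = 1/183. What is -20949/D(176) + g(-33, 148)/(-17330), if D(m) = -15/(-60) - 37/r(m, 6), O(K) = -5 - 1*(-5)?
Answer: -1403158925207/12051282 ≈ -1.1643e+5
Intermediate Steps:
O(K) = 0 (O(K) = -5 + 5 = 0)
g(z, L) = 1/183
r(S, F) = 3*S (r(S, F) = 0 + 3*S = 3*S)
D(m) = 1/4 - 37/(3*m) (D(m) = -15/(-60) - 37*1/(3*m) = -15*(-1/60) - 37/(3*m) = 1/4 - 37/(3*m))
-20949/D(176) + g(-33, 148)/(-17330) = -20949*2112/(-148 + 3*176) + (1/183)/(-17330) = -20949*2112/(-148 + 528) + (1/183)*(-1/17330) = -20949/((1/12)*(1/176)*380) - 1/3171390 = -20949/95/528 - 1/3171390 = -20949*528/95 - 1/3171390 = -11061072/95 - 1/3171390 = -1403158925207/12051282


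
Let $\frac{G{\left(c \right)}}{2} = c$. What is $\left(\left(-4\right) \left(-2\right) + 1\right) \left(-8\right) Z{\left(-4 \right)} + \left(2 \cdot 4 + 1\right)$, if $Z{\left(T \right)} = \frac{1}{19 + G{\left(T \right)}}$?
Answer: $\frac{27}{11} \approx 2.4545$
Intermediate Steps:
$G{\left(c \right)} = 2 c$
$Z{\left(T \right)} = \frac{1}{19 + 2 T}$
$\left(\left(-4\right) \left(-2\right) + 1\right) \left(-8\right) Z{\left(-4 \right)} + \left(2 \cdot 4 + 1\right) = \frac{\left(\left(-4\right) \left(-2\right) + 1\right) \left(-8\right)}{19 + 2 \left(-4\right)} + \left(2 \cdot 4 + 1\right) = \frac{\left(8 + 1\right) \left(-8\right)}{19 - 8} + \left(8 + 1\right) = \frac{9 \left(-8\right)}{11} + 9 = \left(-72\right) \frac{1}{11} + 9 = - \frac{72}{11} + 9 = \frac{27}{11}$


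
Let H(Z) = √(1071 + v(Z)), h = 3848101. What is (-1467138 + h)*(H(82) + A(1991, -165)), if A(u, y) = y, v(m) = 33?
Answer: -392858895 + 9523852*√69 ≈ -3.1375e+8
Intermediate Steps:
H(Z) = 4*√69 (H(Z) = √(1071 + 33) = √1104 = 4*√69)
(-1467138 + h)*(H(82) + A(1991, -165)) = (-1467138 + 3848101)*(4*√69 - 165) = 2380963*(-165 + 4*√69) = -392858895 + 9523852*√69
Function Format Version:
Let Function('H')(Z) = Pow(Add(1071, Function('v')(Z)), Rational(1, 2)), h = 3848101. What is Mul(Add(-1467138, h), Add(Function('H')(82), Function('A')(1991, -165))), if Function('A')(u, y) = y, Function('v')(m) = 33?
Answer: Add(-392858895, Mul(9523852, Pow(69, Rational(1, 2)))) ≈ -3.1375e+8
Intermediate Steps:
Function('H')(Z) = Mul(4, Pow(69, Rational(1, 2))) (Function('H')(Z) = Pow(Add(1071, 33), Rational(1, 2)) = Pow(1104, Rational(1, 2)) = Mul(4, Pow(69, Rational(1, 2))))
Mul(Add(-1467138, h), Add(Function('H')(82), Function('A')(1991, -165))) = Mul(Add(-1467138, 3848101), Add(Mul(4, Pow(69, Rational(1, 2))), -165)) = Mul(2380963, Add(-165, Mul(4, Pow(69, Rational(1, 2))))) = Add(-392858895, Mul(9523852, Pow(69, Rational(1, 2))))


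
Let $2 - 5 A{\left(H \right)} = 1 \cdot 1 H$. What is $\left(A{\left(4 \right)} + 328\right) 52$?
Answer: $\frac{85176}{5} \approx 17035.0$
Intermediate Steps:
$A{\left(H \right)} = \frac{2}{5} - \frac{H}{5}$ ($A{\left(H \right)} = \frac{2}{5} - \frac{1 \cdot 1 H}{5} = \frac{2}{5} - \frac{1 H}{5} = \frac{2}{5} - \frac{H}{5}$)
$\left(A{\left(4 \right)} + 328\right) 52 = \left(\left(\frac{2}{5} - \frac{4}{5}\right) + 328\right) 52 = \left(- \frac{2}{5} + 328\right) 52 = \frac{1638}{5} \cdot 52 = \frac{85176}{5}$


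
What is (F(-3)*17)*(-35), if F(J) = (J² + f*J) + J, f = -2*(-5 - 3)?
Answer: 24990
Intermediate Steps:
f = 16 (f = -2*(-8) = 16)
F(J) = J² + 17*J (F(J) = (J² + 16*J) + J = J² + 17*J)
(F(-3)*17)*(-35) = (-3*(17 - 3)*17)*(-35) = (-3*14*17)*(-35) = -42*17*(-35) = -714*(-35) = 24990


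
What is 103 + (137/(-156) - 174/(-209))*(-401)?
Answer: 3955301/32604 ≈ 121.31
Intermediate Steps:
103 + (137/(-156) - 174/(-209))*(-401) = 103 + (137*(-1/156) - 174*(-1/209))*(-401) = 103 + (-137/156 + 174/209)*(-401) = 103 - 1489/32604*(-401) = 103 + 597089/32604 = 3955301/32604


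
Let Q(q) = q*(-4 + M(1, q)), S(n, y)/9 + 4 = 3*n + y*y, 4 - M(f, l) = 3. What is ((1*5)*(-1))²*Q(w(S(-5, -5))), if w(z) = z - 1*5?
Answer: -3675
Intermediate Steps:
M(f, l) = 1 (M(f, l) = 4 - 1*3 = 4 - 3 = 1)
S(n, y) = -36 + 9*y² + 27*n (S(n, y) = -36 + 9*(3*n + y*y) = -36 + 9*(3*n + y²) = -36 + 9*(y² + 3*n) = -36 + (9*y² + 27*n) = -36 + 9*y² + 27*n)
w(z) = -5 + z (w(z) = z - 5 = -5 + z)
Q(q) = -3*q (Q(q) = q*(-4 + 1) = q*(-3) = -3*q)
((1*5)*(-1))²*Q(w(S(-5, -5))) = ((1*5)*(-1))²*(-3*(-5 + (-36 + 9*(-5)² + 27*(-5)))) = (5*(-1))²*(-3*(-5 + (-36 + 9*25 - 135))) = (-5)²*(-3*(-5 + (-36 + 225 - 135))) = 25*(-3*(-5 + 54)) = 25*(-3*49) = 25*(-147) = -3675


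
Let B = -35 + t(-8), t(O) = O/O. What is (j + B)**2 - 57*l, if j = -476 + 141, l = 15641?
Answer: -755376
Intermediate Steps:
t(O) = 1
B = -34 (B = -35 + 1 = -34)
j = -335
(j + B)**2 - 57*l = (-335 - 34)**2 - 57*15641 = (-369)**2 - 1*891537 = 136161 - 891537 = -755376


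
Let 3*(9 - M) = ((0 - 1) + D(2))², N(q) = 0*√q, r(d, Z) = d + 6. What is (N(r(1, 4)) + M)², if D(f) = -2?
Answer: 36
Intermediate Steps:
r(d, Z) = 6 + d
N(q) = 0
M = 6 (M = 9 - ((0 - 1) - 2)²/3 = 9 - (-1 - 2)²/3 = 9 - ⅓*(-3)² = 9 - ⅓*9 = 9 - 3 = 6)
(N(r(1, 4)) + M)² = (0 + 6)² = 6² = 36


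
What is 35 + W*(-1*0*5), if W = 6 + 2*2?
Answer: 35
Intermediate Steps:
W = 10 (W = 6 + 4 = 10)
35 + W*(-1*0*5) = 35 + 10*(-1*0*5) = 35 + 10*(0*5) = 35 + 10*0 = 35 + 0 = 35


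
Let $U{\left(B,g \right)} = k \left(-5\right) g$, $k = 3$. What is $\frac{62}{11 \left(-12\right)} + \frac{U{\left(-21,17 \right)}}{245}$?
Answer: $- \frac{4885}{3234} \approx -1.5105$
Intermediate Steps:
$U{\left(B,g \right)} = - 15 g$ ($U{\left(B,g \right)} = 3 \left(-5\right) g = - 15 g$)
$\frac{62}{11 \left(-12\right)} + \frac{U{\left(-21,17 \right)}}{245} = \frac{62}{11 \left(-12\right)} + \frac{\left(-15\right) 17}{245} = \frac{62}{-132} - \frac{51}{49} = 62 \left(- \frac{1}{132}\right) - \frac{51}{49} = - \frac{31}{66} - \frac{51}{49} = - \frac{4885}{3234}$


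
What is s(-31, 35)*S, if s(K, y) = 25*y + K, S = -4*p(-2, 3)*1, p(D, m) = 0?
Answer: 0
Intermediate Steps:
S = 0 (S = -4*0*1 = 0*1 = 0)
s(K, y) = K + 25*y
s(-31, 35)*S = (-31 + 25*35)*0 = (-31 + 875)*0 = 844*0 = 0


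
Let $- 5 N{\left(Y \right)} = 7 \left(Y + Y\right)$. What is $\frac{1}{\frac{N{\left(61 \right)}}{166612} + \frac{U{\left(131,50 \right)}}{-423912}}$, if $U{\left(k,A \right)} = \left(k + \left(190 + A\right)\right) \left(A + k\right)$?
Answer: $- \frac{88286032680}{14075708227} \approx -6.2722$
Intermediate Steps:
$N{\left(Y \right)} = - \frac{14 Y}{5}$ ($N{\left(Y \right)} = - \frac{7 \left(Y + Y\right)}{5} = - \frac{7 \cdot 2 Y}{5} = - \frac{14 Y}{5}$)
$U{\left(k,A \right)} = \left(A + k\right) \left(190 + A + k\right)$ ($U{\left(k,A \right)} = \left(190 + A + k\right) \left(A + k\right) = \left(A + k\right) \left(190 + A + k\right)$)
$\frac{1}{\frac{N{\left(61 \right)}}{166612} + \frac{U{\left(131,50 \right)}}{-423912}} = \frac{1}{\frac{\left(- \frac{14}{5}\right) 61}{166612} + \frac{50^{2} + 131^{2} + 190 \cdot 50 + 190 \cdot 131 + 2 \cdot 50 \cdot 131}{-423912}} = \frac{1}{\left(- \frac{854}{5}\right) \frac{1}{166612} + \left(2500 + 17161 + 9500 + 24890 + 13100\right) \left(- \frac{1}{423912}\right)} = \frac{1}{- \frac{427}{416530} + 67151 \left(- \frac{1}{423912}\right)} = \frac{1}{- \frac{427}{416530} - \frac{67151}{423912}} = \frac{1}{- \frac{14075708227}{88286032680}} = - \frac{88286032680}{14075708227}$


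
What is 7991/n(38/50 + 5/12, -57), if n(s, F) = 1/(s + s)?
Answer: 2820823/150 ≈ 18806.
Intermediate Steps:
n(s, F) = 1/(2*s)
7991/n(38/50 + 5/12, -57) = 7991/((1/(2*(38/50 + 5/12)))) = 7991/((1/(2*(38*(1/50) + 5*(1/12))))) = 7991/((1/(2*(19/25 + 5/12)))) = 7991/((1/(2*(353/300)))) = 7991/(((½)*(300/353))) = 7991/(150/353) = 7991*(353/150) = 2820823/150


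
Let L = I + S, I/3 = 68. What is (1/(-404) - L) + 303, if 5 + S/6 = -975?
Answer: 2415515/404 ≈ 5979.0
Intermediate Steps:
I = 204 (I = 3*68 = 204)
S = -5880 (S = -30 + 6*(-975) = -30 - 5850 = -5880)
L = -5676 (L = 204 - 5880 = -5676)
(1/(-404) - L) + 303 = (1/(-404) - 1*(-5676)) + 303 = (-1/404 + 5676) + 303 = 2293103/404 + 303 = 2415515/404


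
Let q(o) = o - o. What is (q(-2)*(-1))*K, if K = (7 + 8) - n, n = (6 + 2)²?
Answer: 0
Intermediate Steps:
n = 64 (n = 8² = 64)
q(o) = 0
K = -49 (K = (7 + 8) - 1*64 = 15 - 64 = -49)
(q(-2)*(-1))*K = (0*(-1))*(-49) = 0*(-49) = 0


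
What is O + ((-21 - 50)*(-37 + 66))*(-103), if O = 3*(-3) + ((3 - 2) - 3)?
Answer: 212066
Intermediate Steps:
O = -11 (O = -9 + (1 - 3) = -9 - 2 = -11)
O + ((-21 - 50)*(-37 + 66))*(-103) = -11 + ((-21 - 50)*(-37 + 66))*(-103) = -11 - 71*29*(-103) = -11 - 2059*(-103) = -11 + 212077 = 212066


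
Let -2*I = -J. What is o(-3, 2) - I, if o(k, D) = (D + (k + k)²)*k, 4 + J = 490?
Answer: -357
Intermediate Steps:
J = 486 (J = -4 + 490 = 486)
o(k, D) = k*(D + 4*k²) (o(k, D) = (D + (2*k)²)*k = (D + 4*k²)*k = k*(D + 4*k²))
I = 243 (I = -(-1)*486/2 = -½*(-486) = 243)
o(-3, 2) - I = -3*(2 + 4*(-3)²) - 1*243 = -3*(2 + 4*9) - 243 = -3*(2 + 36) - 243 = -3*38 - 243 = -114 - 243 = -357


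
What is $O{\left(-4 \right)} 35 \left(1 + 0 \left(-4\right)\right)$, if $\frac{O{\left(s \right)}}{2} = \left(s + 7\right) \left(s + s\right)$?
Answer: $-1680$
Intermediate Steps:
$O{\left(s \right)} = 4 s \left(7 + s\right)$ ($O{\left(s \right)} = 2 \left(s + 7\right) \left(s + s\right) = 2 \left(7 + s\right) 2 s = 2 \cdot 2 s \left(7 + s\right) = 4 s \left(7 + s\right)$)
$O{\left(-4 \right)} 35 \left(1 + 0 \left(-4\right)\right) = 4 \left(-4\right) \left(7 - 4\right) 35 \left(1 + 0 \left(-4\right)\right) = 4 \left(-4\right) 3 \cdot 35 \left(1 + 0\right) = \left(-48\right) 35 \cdot 1 = \left(-1680\right) 1 = -1680$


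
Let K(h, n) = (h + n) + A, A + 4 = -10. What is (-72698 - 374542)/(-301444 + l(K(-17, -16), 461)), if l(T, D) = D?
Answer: 447240/300983 ≈ 1.4859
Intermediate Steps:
A = -14 (A = -4 - 10 = -14)
K(h, n) = -14 + h + n (K(h, n) = (h + n) - 14 = -14 + h + n)
(-72698 - 374542)/(-301444 + l(K(-17, -16), 461)) = (-72698 - 374542)/(-301444 + 461) = -447240/(-300983) = -447240*(-1/300983) = 447240/300983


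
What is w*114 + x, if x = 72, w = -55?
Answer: -6198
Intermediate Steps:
w*114 + x = -55*114 + 72 = -6270 + 72 = -6198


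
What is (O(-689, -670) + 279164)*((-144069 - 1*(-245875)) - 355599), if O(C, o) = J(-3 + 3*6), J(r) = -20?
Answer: -70844793192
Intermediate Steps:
O(C, o) = -20
(O(-689, -670) + 279164)*((-144069 - 1*(-245875)) - 355599) = (-20 + 279164)*((-144069 - 1*(-245875)) - 355599) = 279144*((-144069 + 245875) - 355599) = 279144*(101806 - 355599) = 279144*(-253793) = -70844793192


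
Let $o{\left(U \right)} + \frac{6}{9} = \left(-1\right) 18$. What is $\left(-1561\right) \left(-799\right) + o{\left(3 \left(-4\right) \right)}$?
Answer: $\frac{3741661}{3} \approx 1.2472 \cdot 10^{6}$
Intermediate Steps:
$o{\left(U \right)} = - \frac{56}{3}$ ($o{\left(U \right)} = - \frac{2}{3} - 18 = - \frac{56}{3}$)
$\left(-1561\right) \left(-799\right) + o{\left(3 \left(-4\right) \right)} = \left(-1561\right) \left(-799\right) - \frac{56}{3} = 1247239 - \frac{56}{3} = \frac{3741661}{3}$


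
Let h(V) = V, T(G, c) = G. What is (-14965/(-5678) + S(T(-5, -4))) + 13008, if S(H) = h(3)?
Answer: 73891423/5678 ≈ 13014.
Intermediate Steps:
S(H) = 3
(-14965/(-5678) + S(T(-5, -4))) + 13008 = (-14965/(-5678) + 3) + 13008 = (-14965*(-1/5678) + 3) + 13008 = (14965/5678 + 3) + 13008 = 31999/5678 + 13008 = 73891423/5678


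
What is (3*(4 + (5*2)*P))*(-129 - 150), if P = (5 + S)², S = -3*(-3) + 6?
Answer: -3351348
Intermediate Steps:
S = 15 (S = 9 + 6 = 15)
P = 400 (P = (5 + 15)² = 20² = 400)
(3*(4 + (5*2)*P))*(-129 - 150) = (3*(4 + (5*2)*400))*(-129 - 150) = (3*(4 + 10*400))*(-279) = (3*(4 + 4000))*(-279) = (3*4004)*(-279) = 12012*(-279) = -3351348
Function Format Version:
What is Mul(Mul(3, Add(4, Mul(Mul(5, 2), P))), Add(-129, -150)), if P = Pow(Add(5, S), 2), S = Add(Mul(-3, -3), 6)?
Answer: -3351348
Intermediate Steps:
S = 15 (S = Add(9, 6) = 15)
P = 400 (P = Pow(Add(5, 15), 2) = Pow(20, 2) = 400)
Mul(Mul(3, Add(4, Mul(Mul(5, 2), P))), Add(-129, -150)) = Mul(Mul(3, Add(4, Mul(Mul(5, 2), 400))), Add(-129, -150)) = Mul(Mul(3, Add(4, Mul(10, 400))), -279) = Mul(Mul(3, Add(4, 4000)), -279) = Mul(Mul(3, 4004), -279) = Mul(12012, -279) = -3351348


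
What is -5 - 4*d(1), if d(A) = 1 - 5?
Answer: 11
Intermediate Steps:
d(A) = -4
-5 - 4*d(1) = -5 - 4*(-4) = -5 + 16 = 11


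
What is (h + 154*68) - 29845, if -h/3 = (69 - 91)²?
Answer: -20825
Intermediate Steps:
h = -1452 (h = -3*(69 - 91)² = -3*(-22)² = -3*484 = -1452)
(h + 154*68) - 29845 = (-1452 + 154*68) - 29845 = (-1452 + 10472) - 29845 = 9020 - 29845 = -20825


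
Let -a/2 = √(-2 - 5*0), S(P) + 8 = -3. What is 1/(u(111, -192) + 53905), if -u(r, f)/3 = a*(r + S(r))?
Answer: 10781/581293805 - 24*I*√2/116258761 ≈ 1.8547e-5 - 2.9194e-7*I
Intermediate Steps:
S(P) = -11 (S(P) = -8 - 3 = -11)
a = -2*I*√2 (a = -2*√(-2 - 5*0) = -2*√(-2 + 0) = -2*I*√2 ≈ -2.8284*I)
u(r, f) = 6*I*√2*(-11 + r) (u(r, f) = -3*(-2*I*√2)*(r - 11) = -3*(-2*I*√2)*(-11 + r) = -(-6)*I*√2*(-11 + r) = 6*I*√2*(-11 + r))
1/(u(111, -192) + 53905) = 1/(6*I*√2*(-11 + 111) + 53905) = 1/(6*I*√2*100 + 53905) = 1/(600*I*√2 + 53905) = 1/(53905 + 600*I*√2)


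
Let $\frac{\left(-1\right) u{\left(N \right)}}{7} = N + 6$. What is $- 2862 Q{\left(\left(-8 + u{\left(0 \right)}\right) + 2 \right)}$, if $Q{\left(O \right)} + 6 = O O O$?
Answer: $316531476$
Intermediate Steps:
$u{\left(N \right)} = -42 - 7 N$ ($u{\left(N \right)} = - 7 \left(N + 6\right) = - 7 \left(6 + N\right) = -42 - 7 N$)
$Q{\left(O \right)} = -6 + O^{3}$ ($Q{\left(O \right)} = -6 + O O O = -6 + O^{2} O = -6 + O^{3}$)
$- 2862 Q{\left(\left(-8 + u{\left(0 \right)}\right) + 2 \right)} = - 2862 \left(-6 + \left(\left(-8 - 42\right) + 2\right)^{3}\right) = - 2862 \left(-6 + \left(-50 + 2\right)^{3}\right) = - 2862 \left(-6 + \left(-48\right)^{3}\right) = - 2862 \left(-6 - 110592\right) = \left(-2862\right) \left(-110598\right) = 316531476$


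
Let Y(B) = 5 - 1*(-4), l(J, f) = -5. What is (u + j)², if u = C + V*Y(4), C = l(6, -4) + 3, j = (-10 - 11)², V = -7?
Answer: 141376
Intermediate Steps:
j = 441 (j = (-21)² = 441)
Y(B) = 9 (Y(B) = 5 + 4 = 9)
C = -2 (C = -5 + 3 = -2)
u = -65 (u = -2 - 7*9 = -2 - 63 = -65)
(u + j)² = (-65 + 441)² = 376² = 141376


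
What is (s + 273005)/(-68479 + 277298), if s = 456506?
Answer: 729511/208819 ≈ 3.4935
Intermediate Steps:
(s + 273005)/(-68479 + 277298) = (456506 + 273005)/(-68479 + 277298) = 729511/208819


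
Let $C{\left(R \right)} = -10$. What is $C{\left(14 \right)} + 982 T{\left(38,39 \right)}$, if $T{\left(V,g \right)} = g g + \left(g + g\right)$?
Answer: $1570208$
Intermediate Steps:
$T{\left(V,g \right)} = g^{2} + 2 g$
$C{\left(14 \right)} + 982 T{\left(38,39 \right)} = -10 + 982 \cdot 39 \left(2 + 39\right) = -10 + 982 \cdot 39 \cdot 41 = -10 + 982 \cdot 1599 = -10 + 1570218 = 1570208$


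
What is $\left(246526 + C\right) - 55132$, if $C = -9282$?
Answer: $182112$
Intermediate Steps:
$\left(246526 + C\right) - 55132 = \left(246526 - 9282\right) - 55132 = 237244 - 55132 = 182112$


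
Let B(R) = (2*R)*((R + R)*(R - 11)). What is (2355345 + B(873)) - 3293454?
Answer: 2626882683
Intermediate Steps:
B(R) = 4*R²*(-11 + R) (B(R) = (2*R)*((2*R)*(-11 + R)) = (2*R)*(2*R*(-11 + R)) = 4*R²*(-11 + R))
(2355345 + B(873)) - 3293454 = (2355345 + 4*873²*(-11 + 873)) - 3293454 = (2355345 + 4*762129*862) - 3293454 = (2355345 + 2627820792) - 3293454 = 2630176137 - 3293454 = 2626882683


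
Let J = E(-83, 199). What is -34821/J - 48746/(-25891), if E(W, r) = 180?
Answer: -99197359/517820 ≈ -191.57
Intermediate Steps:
J = 180
-34821/J - 48746/(-25891) = -34821/180 - 48746/(-25891) = -34821*1/180 - 48746*(-1/25891) = -3869/20 + 48746/25891 = -99197359/517820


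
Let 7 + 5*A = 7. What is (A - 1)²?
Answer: 1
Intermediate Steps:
A = 0 (A = -7/5 + (⅕)*7 = -7/5 + 7/5 = 0)
(A - 1)² = (0 - 1)² = (-1)² = 1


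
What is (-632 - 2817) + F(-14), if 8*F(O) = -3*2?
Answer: -13799/4 ≈ -3449.8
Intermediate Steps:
F(O) = -¾ (F(O) = (-3*2)/8 = (⅛)*(-6) = -¾)
(-632 - 2817) + F(-14) = (-632 - 2817) - ¾ = -3449 - ¾ = -13799/4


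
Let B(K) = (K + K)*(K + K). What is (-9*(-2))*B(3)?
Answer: 648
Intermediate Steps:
B(K) = 4*K**2 (B(K) = (2*K)*(2*K) = 4*K**2)
(-9*(-2))*B(3) = (-9*(-2))*(4*3**2) = 18*(4*9) = 18*36 = 648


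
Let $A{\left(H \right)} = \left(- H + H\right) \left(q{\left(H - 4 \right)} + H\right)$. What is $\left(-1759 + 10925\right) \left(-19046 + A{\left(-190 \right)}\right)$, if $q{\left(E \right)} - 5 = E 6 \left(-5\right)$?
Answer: $-174575636$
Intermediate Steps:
$q{\left(E \right)} = 5 - 30 E$ ($q{\left(E \right)} = 5 + E 6 \left(-5\right) = 5 + 6 E \left(-5\right) = 5 - 30 E$)
$A{\left(H \right)} = 0$ ($A{\left(H \right)} = \left(- H + H\right) \left(\left(5 - 30 \left(H - 4\right)\right) + H\right) = 0 \left(\left(5 - 30 \left(H - 4\right)\right) + H\right) = 0 \left(\left(5 - 30 \left(-4 + H\right)\right) + H\right) = 0 \left(\left(5 - \left(-120 + 30 H\right)\right) + H\right) = 0 \left(\left(125 - 30 H\right) + H\right) = 0 \left(125 - 29 H\right) = 0$)
$\left(-1759 + 10925\right) \left(-19046 + A{\left(-190 \right)}\right) = \left(-1759 + 10925\right) \left(-19046 + 0\right) = 9166 \left(-19046\right) = -174575636$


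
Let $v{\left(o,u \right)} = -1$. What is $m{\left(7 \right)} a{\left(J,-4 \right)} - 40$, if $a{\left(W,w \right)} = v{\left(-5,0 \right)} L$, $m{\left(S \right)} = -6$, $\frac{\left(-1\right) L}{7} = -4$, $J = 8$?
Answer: $128$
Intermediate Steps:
$L = 28$ ($L = \left(-7\right) \left(-4\right) = 28$)
$a{\left(W,w \right)} = -28$ ($a{\left(W,w \right)} = \left(-1\right) 28 = -28$)
$m{\left(7 \right)} a{\left(J,-4 \right)} - 40 = \left(-6\right) \left(-28\right) - 40 = 168 - 40 = 128$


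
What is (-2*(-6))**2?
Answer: 144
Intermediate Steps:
(-2*(-6))**2 = 12**2 = 144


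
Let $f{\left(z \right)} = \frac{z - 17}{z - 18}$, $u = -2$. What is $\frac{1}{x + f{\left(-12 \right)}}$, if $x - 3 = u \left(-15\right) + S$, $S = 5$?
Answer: $\frac{30}{1169} \approx 0.025663$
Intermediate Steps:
$f{\left(z \right)} = \frac{-17 + z}{-18 + z}$
$x = 38$ ($x = 3 + \left(\left(-2\right) \left(-15\right) + 5\right) = 3 + \left(30 + 5\right) = 3 + 35 = 38$)
$\frac{1}{x + f{\left(-12 \right)}} = \frac{1}{38 + \frac{-17 - 12}{-18 - 12}} = \frac{1}{38 + \frac{1}{-30} \left(-29\right)} = \frac{1}{38 - - \frac{29}{30}} = \frac{1}{38 + \frac{29}{30}} = \frac{1}{\frac{1169}{30}} = \frac{30}{1169}$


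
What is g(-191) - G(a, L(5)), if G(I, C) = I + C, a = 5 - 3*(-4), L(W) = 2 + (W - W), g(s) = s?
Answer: -210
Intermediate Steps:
L(W) = 2 (L(W) = 2 + 0 = 2)
a = 17 (a = 5 + 12 = 17)
G(I, C) = C + I
g(-191) - G(a, L(5)) = -191 - (2 + 17) = -191 - 1*19 = -191 - 19 = -210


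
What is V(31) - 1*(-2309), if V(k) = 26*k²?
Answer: 27295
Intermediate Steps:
V(31) - 1*(-2309) = 26*31² - 1*(-2309) = 26*961 + 2309 = 24986 + 2309 = 27295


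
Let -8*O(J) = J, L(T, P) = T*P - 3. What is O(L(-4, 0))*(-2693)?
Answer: -8079/8 ≈ -1009.9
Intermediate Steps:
L(T, P) = -3 + P*T (L(T, P) = P*T - 3 = -3 + P*T)
O(J) = -J/8
O(L(-4, 0))*(-2693) = -(-3 + 0*(-4))/8*(-2693) = -(-3 + 0)/8*(-2693) = -1/8*(-3)*(-2693) = (3/8)*(-2693) = -8079/8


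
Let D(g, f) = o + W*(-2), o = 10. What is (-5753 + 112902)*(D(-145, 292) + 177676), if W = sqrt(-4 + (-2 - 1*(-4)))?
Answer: 19038877214 - 214298*I*sqrt(2) ≈ 1.9039e+10 - 3.0306e+5*I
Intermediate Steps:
W = I*sqrt(2) (W = sqrt(-4 + (-2 + 4)) = sqrt(-4 + 2) = sqrt(-2) = I*sqrt(2) ≈ 1.4142*I)
D(g, f) = 10 - 2*I*sqrt(2) (D(g, f) = 10 + (I*sqrt(2))*(-2) = 10 - 2*I*sqrt(2))
(-5753 + 112902)*(D(-145, 292) + 177676) = (-5753 + 112902)*((10 - 2*I*sqrt(2)) + 177676) = 107149*(177686 - 2*I*sqrt(2)) = 19038877214 - 214298*I*sqrt(2)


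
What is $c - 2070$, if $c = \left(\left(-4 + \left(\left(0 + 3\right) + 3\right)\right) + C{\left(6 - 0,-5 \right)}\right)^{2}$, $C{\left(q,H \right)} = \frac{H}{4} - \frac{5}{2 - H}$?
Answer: $- \frac{1622879}{784} \approx -2070.0$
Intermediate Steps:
$C{\left(q,H \right)} = - \frac{5}{2 - H} + \frac{H}{4}$ ($C{\left(q,H \right)} = H \frac{1}{4} - \frac{5}{2 - H} = \frac{H}{4} - \frac{5}{2 - H} = - \frac{5}{2 - H} + \frac{H}{4}$)
$c = \frac{1}{784}$ ($c = \left(\left(-4 + \left(\left(0 + 3\right) + 3\right)\right) + \frac{20 + \left(-5\right)^{2} - -10}{4 \left(-2 - 5\right)}\right)^{2} = \left(\left(-4 + \left(3 + 3\right)\right) + \frac{20 + 25 + 10}{4 \left(-7\right)}\right)^{2} = \left(\left(-4 + 6\right) + \frac{1}{4} \left(- \frac{1}{7}\right) 55\right)^{2} = \left(2 - \frac{55}{28}\right)^{2} = \left(\frac{1}{28}\right)^{2} = \frac{1}{784} \approx 0.0012755$)
$c - 2070 = \frac{1}{784} - 2070 = - \frac{1622879}{784}$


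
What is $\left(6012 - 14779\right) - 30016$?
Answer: $-38783$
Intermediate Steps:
$\left(6012 - 14779\right) - 30016 = -8767 - 30016 = -38783$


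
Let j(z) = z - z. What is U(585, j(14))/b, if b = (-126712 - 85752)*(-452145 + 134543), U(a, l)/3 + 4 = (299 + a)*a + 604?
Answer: 388305/16869747832 ≈ 2.3018e-5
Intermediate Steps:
j(z) = 0
U(a, l) = 1800 + 3*a*(299 + a) (U(a, l) = -12 + 3*((299 + a)*a + 604) = -12 + 3*(a*(299 + a) + 604) = -12 + 3*(604 + a*(299 + a)) = -12 + (1812 + 3*a*(299 + a)) = 1800 + 3*a*(299 + a))
b = 67478991328 (b = -212464*(-317602) = 67478991328)
U(585, j(14))/b = (1800 + 3*585**2 + 897*585)/67478991328 = (1800 + 3*342225 + 524745)*(1/67478991328) = (1800 + 1026675 + 524745)*(1/67478991328) = 1553220*(1/67478991328) = 388305/16869747832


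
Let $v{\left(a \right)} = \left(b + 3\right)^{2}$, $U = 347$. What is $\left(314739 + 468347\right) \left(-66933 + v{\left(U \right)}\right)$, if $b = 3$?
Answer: $-52386104142$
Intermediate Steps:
$v{\left(a \right)} = 36$ ($v{\left(a \right)} = \left(3 + 3\right)^{2} = 6^{2} = 36$)
$\left(314739 + 468347\right) \left(-66933 + v{\left(U \right)}\right) = \left(314739 + 468347\right) \left(-66933 + 36\right) = 783086 \left(-66897\right) = -52386104142$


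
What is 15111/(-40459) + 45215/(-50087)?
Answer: -2586218342/2026469933 ≈ -1.2762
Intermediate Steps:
15111/(-40459) + 45215/(-50087) = 15111*(-1/40459) + 45215*(-1/50087) = -15111/40459 - 45215/50087 = -2586218342/2026469933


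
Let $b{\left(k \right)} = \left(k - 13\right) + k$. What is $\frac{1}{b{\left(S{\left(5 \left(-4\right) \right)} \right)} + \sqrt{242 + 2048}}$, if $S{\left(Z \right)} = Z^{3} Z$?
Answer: $\frac{319987}{102391677879} - \frac{\sqrt{2290}}{102391677879} \approx 3.1247 \cdot 10^{-6}$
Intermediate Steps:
$S{\left(Z \right)} = Z^{4}$
$b{\left(k \right)} = -13 + 2 k$ ($b{\left(k \right)} = \left(-13 + k\right) + k = -13 + 2 k$)
$\frac{1}{b{\left(S{\left(5 \left(-4\right) \right)} \right)} + \sqrt{242 + 2048}} = \frac{1}{\left(-13 + 2 \left(5 \left(-4\right)\right)^{4}\right) + \sqrt{242 + 2048}} = \frac{1}{\left(-13 + 2 \left(-20\right)^{4}\right) + \sqrt{2290}} = \frac{1}{\left(-13 + 2 \cdot 160000\right) + \sqrt{2290}} = \frac{1}{\left(-13 + 320000\right) + \sqrt{2290}} = \frac{1}{319987 + \sqrt{2290}}$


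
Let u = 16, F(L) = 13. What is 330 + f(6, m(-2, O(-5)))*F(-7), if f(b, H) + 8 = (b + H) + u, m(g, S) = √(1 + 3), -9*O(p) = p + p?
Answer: 538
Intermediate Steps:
O(p) = -2*p/9 (O(p) = -(p + p)/9 = -2*p/9)
m(g, S) = 2 (m(g, S) = √4 = 2)
f(b, H) = 8 + H + b (f(b, H) = -8 + ((b + H) + 16) = -8 + ((H + b) + 16) = -8 + (16 + H + b) = 8 + H + b)
330 + f(6, m(-2, O(-5)))*F(-7) = 330 + (8 + 2 + 6)*13 = 330 + 16*13 = 330 + 208 = 538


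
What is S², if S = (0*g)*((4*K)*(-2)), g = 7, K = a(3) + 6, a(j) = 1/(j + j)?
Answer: 0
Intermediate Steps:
a(j) = 1/(2*j)
K = 37/6 (K = (½)/3 + 6 = (½)*(⅓) + 6 = ⅙ + 6 = 37/6 ≈ 6.1667)
S = 0 (S = (0*7)*((4*(37/6))*(-2)) = 0*((74/3)*(-2)) = 0*(-148/3) = 0)
S² = 0² = 0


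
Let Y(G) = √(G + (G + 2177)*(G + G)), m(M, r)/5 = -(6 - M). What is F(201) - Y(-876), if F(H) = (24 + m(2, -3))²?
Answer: 16 - 2*I*√570057 ≈ 16.0 - 1510.0*I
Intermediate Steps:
m(M, r) = -30 + 5*M (m(M, r) = 5*(-(6 - M)) = 5*(-6 + M) = -30 + 5*M)
Y(G) = √(G + 2*G*(2177 + G)) (Y(G) = √(G + (2177 + G)*(2*G)) = √(G + 2*G*(2177 + G)))
F(H) = 16 (F(H) = (24 + (-30 + 5*2))² = (24 + (-30 + 10))² = (24 - 20)² = 4² = 16)
F(201) - Y(-876) = 16 - √(-876*(4355 + 2*(-876))) = 16 - √(-876*(4355 - 1752)) = 16 - √(-876*2603) = 16 - √(-2280228) = 16 - 2*I*√570057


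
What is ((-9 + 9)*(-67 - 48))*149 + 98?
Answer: 98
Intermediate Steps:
((-9 + 9)*(-67 - 48))*149 + 98 = (0*(-115))*149 + 98 = 0*149 + 98 = 0 + 98 = 98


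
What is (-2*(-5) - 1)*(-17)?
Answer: -153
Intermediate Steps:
(-2*(-5) - 1)*(-17) = (10 - 1)*(-17) = 9*(-17) = -153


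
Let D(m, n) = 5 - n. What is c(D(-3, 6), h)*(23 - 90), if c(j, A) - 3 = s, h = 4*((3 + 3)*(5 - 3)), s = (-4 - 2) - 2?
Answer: 335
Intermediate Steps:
s = -8 (s = -6 - 2 = -8)
h = 48 (h = 4*(6*2) = 4*12 = 48)
c(j, A) = -5 (c(j, A) = 3 - 8 = -5)
c(D(-3, 6), h)*(23 - 90) = -5*(23 - 90) = -5*(-67) = 335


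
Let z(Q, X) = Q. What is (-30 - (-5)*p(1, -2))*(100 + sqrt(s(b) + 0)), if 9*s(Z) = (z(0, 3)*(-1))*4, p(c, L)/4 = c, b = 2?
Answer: -1000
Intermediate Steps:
p(c, L) = 4*c
s(Z) = 0 (s(Z) = ((0*(-1))*4)/9 = (0*4)/9 = (1/9)*0 = 0)
(-30 - (-5)*p(1, -2))*(100 + sqrt(s(b) + 0)) = (-30 - (-5)*4*1)*(100 + sqrt(0 + 0)) = (-30 - (-5)*4)*(100 + sqrt(0)) = (-30 - 1*(-20))*(100 + 0) = (-30 + 20)*100 = -10*100 = -1000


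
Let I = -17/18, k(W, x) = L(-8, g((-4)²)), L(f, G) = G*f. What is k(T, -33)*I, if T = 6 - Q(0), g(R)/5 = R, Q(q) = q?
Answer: 5440/9 ≈ 604.44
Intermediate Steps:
g(R) = 5*R
T = 6 (T = 6 - 1*0 = 6 + 0 = 6)
k(W, x) = -640 (k(W, x) = (5*(-4)²)*(-8) = (5*16)*(-8) = 80*(-8) = -640)
I = -17/18 (I = -17*1/18 = -17/18 ≈ -0.94444)
k(T, -33)*I = -640*(-17/18) = 5440/9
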